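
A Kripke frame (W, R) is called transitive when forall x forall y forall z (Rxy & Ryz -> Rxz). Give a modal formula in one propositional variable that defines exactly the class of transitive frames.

□q → □□q

A defining formula is □q → □□q (the 4 axiom).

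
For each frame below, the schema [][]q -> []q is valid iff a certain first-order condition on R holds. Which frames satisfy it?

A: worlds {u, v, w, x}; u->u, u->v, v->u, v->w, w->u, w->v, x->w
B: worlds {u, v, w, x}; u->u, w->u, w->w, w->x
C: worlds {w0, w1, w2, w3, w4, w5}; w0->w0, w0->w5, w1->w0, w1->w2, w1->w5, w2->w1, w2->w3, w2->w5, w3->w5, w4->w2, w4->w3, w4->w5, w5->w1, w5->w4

B

This is the axiom for density; its first-order frame correspondent is forall x forall y (Rxy -> exists z (Rxz & Rzy)).
A: fails — Rxw but no z with Rxz and Rzw.
B: ✓.
C: fails — Rw1w2 but no z with Rw1z and Rzw2.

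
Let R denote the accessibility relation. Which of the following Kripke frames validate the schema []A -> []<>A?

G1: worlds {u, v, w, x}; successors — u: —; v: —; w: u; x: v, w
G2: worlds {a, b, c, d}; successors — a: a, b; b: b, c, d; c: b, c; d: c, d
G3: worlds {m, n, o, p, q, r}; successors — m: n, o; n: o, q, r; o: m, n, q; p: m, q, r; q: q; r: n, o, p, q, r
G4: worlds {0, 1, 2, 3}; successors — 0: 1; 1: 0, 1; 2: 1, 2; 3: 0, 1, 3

The schema corresponds to a generalized confluence (Geach) condition: forall x forall z (xRz -> exists w (xRw & zRw)).
G1: fails — wRu but no t with wRt and uRt.
G2: condition met.
G3: fails — pRm but no w with pRw and mRw.
G4: condition met.
Valid on: G2, G4.

G2, G4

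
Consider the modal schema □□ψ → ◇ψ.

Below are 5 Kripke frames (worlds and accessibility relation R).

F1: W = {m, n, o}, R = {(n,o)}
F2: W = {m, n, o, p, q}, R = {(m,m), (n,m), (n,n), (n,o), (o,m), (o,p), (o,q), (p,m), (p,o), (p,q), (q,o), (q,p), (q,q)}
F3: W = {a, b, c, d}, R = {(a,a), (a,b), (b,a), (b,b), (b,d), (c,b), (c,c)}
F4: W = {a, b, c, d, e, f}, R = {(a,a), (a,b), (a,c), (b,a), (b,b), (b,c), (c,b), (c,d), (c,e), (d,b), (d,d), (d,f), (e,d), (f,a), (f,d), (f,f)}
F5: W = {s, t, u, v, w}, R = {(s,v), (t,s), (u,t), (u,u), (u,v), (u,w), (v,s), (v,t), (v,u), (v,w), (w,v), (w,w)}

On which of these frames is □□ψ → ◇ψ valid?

F2, F4

The schema corresponds to a generalized confluence (Geach) condition: ∀x ∃w (xR²w ∧ xRw).
F1: fails — at m but no w with mR²w and mRw.
F2: holds.
F3: fails — at d but no w with dR²w and dRw.
F4: holds.
F5: fails — at s but no w* with sR²w* and sRw*.
Valid on: F2, F4.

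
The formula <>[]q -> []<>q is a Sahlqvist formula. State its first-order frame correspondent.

convergence

Suppose ◇□q→□◇q is valid. Take Rxy, Rxz and set V(q)={w : Ryw}. Then □q at y so ◇□q at x, so □◇q at x, so ◇q at z, giving w with Rzw and Ryw.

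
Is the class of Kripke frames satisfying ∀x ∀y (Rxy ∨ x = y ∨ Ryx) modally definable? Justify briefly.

No — not modally definable

Modal frame validity is preserved under disjoint unions.
Take 4 disjoint single-world reflexive frames: each is trivially connected, but their disjoint union has 4 worlds with no edge between distinct components, so it is not connected.
So the class is not modally definable.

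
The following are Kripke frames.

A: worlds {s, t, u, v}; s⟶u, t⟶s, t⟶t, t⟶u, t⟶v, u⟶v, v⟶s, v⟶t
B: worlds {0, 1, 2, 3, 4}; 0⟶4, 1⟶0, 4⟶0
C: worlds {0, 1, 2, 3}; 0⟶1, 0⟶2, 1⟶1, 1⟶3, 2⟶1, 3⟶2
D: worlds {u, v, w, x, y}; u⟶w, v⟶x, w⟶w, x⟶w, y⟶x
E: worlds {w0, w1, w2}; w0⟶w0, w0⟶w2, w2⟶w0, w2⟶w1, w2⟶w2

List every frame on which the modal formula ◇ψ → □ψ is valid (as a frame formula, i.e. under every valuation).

The schema corresponds to partial functionality: ∀x ∀y ∀z (Rxy ∧ Rxz → y = z).
A: fails — t sees both s and t.
B: holds.
C: fails — 0 sees both 1 and 2.
D: holds.
E: fails — w0 sees both w0 and w2.

B, D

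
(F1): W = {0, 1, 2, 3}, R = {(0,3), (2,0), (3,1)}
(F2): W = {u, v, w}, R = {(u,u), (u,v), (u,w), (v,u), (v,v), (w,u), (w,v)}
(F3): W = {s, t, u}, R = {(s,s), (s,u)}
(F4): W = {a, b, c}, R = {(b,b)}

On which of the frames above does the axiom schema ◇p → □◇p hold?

This is the axiom for the Euclidean property; its first-order frame correspondent is ∀x ∀y ∀z (Rxy ∧ Rxz → Ryz).
(F1): fails — R03 and R03 but not R33.
(F2): fails — Ruv and Ruw but not Rvw.
(F3): fails — Rsu and Rsu but not Ruu.
(F4): ✓.

(F4)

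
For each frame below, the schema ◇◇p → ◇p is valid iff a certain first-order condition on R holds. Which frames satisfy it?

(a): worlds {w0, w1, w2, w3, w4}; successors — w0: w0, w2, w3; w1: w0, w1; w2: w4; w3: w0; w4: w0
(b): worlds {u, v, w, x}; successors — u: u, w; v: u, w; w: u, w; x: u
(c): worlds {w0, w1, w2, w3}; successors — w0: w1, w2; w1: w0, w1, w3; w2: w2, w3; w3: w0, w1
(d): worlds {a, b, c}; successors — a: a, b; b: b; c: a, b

This is the axiom for transitivity; its first-order frame correspondent is ∀x ∀y ∀z (Rxy ∧ Ryz → Rxz).
(a): fails — Rw1w0 and Rw0w2 but not Rw1w2.
(b): fails — Rxu and Ruw but not Rxw.
(c): fails — Rw1w0 and Rw0w2 but not Rw1w2.
(d): ✓.

(d)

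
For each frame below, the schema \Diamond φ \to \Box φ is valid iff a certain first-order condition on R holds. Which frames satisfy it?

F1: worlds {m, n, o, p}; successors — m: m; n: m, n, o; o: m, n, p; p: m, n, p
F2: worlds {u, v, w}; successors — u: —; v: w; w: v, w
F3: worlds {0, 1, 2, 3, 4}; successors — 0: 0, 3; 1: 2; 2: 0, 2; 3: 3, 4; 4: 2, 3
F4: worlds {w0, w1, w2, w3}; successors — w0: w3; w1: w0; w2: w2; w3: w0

The schema corresponds to partial functionality: \forall x \forall y \forall z (Rxy \wedge Rxz \to y = z).
F1: fails — n sees both m and n.
F2: fails — w sees both v and w.
F3: fails — 0 sees both 0 and 3.
F4: holds.

F4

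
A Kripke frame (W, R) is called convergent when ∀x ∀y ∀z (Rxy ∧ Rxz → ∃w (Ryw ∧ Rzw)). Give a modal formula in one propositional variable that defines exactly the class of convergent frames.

This is convergence; the standard corresponding axiom is .2: ◇□s → □◇s.
Suppose ◇□s→□◇s is valid. Take Rxy, Rxz and set V(s)={w : Ryw}. Then □s at y so ◇□s at x, so □◇s at x, so ◇s at z, giving w with Rzw and Ryw.

◇□s → □◇s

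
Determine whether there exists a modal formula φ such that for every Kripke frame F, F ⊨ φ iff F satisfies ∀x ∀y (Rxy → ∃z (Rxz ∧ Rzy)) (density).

The condition is density. A defining modal formula is □□r → □r.

Yes, by □□r → □r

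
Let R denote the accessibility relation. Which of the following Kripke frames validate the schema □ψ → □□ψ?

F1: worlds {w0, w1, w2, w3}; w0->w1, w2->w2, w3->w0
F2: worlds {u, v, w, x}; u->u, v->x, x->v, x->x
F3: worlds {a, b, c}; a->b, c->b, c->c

Frame correspondent (Sahlqvist): ∀x ∀y ∀z (Rxy ∧ Ryz → Rxz) — i.e. transitivity.
F1: fails — Rw3w0 and Rw0w1 but not Rw3w1.
F2: fails — Rvx and Rxv but not Rvv.
F3: ✓.
Valid on: F3.

F3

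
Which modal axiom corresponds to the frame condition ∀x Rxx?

□s → s

A defining formula is □s → s (the T axiom).
Suppose □s→s is valid. At any x set V(s)={w : Rxw}. Then □s holds at x, so s holds at x, i.e. Rxx.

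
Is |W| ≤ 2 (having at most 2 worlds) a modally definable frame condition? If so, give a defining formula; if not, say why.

Modal frame validity is preserved under disjoint unions.
Any modal formula valid on each of 3 disjoint one-world frames is valid on their disjoint union (validity is preserved under disjoint unions). Each one-world frame has |W|=1≤2, but the union has |W|=3.
So no modal formula (or set of formulas) defines exactly the |W|≤2 frames.

No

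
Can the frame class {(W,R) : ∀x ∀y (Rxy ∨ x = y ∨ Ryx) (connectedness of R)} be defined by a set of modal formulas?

Not definable by any modal formula

If a class were modally definable it would be closed under disjoint unions (Goldblatt–Thomason).
Take 4 disjoint single-world reflexive frames: each is trivially connected, but their disjoint union has 4 worlds with no edge between distinct components, so it is not connected.
Hence connectedness of R is not modally definable.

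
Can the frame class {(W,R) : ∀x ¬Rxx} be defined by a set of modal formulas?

Any modally definable frame class is closed under surjective bounded morphisms.
The 3-cycle (worlds w0,w1,w2 with w0→w1→w2→w0) is irreflexive, and the map sending every world to a single reflexive point • is a surjective bounded morphism (forth: every edge maps to (•,•); back: every world has a successor). So any modal formula valid on the 3-cycle is also valid on the reflexive point, which is not irreflexive.
So no modal formula (or set of formulas) defines exactly the irreflexive frames.

Not modally definable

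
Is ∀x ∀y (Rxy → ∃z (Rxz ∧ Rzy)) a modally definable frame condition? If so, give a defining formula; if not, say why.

Yes: it is density, defined by the C4 schema □□q → □q.

Yes, by □□q → □q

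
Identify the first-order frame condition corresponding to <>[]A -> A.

symmetry: forall x forall y (Rxy -> Ryx)

This schema is equivalent to the B axiom A → □◇A.
It corresponds to symmetry: forall x forall y (Rxy -> Ryx).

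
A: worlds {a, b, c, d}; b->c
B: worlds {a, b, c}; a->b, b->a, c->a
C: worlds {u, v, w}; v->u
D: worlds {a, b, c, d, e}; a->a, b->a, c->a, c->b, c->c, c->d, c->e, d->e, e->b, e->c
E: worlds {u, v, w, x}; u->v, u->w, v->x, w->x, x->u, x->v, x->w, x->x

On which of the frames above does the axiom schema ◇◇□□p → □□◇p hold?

A, C

The schema corresponds to a generalized confluence (Geach) condition: ∀x ∀y ∀z ((xR²y ∧ xR²z) → ∃w (yR²w ∧ zRw)).
A: ✓.
B: fails — aR²a, aR²a but no w with aR²w and aRw.
C: ✓.
D: fails — cR²a, cR²d but no w with aR²w and dRw.
E: fails — vR²u, vR²u but no t with uR²t and uRt.
Valid on: A, C.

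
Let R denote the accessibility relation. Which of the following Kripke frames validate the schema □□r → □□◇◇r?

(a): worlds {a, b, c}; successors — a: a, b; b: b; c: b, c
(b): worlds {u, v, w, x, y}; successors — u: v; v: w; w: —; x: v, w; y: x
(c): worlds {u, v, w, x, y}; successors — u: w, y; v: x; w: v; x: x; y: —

(a)

The schema corresponds to a generalized confluence (Geach) condition: ∀x ∀z (xR²z → ∃w (xR²w ∧ zR²w)).
(a): ✓.
(b): fails — uR²w but no t with uR²t and wR²t.
(c): fails — uR²v but no t with uR²t and vR²t.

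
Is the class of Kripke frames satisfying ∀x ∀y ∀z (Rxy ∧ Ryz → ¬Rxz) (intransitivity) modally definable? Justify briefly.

No

If a class were modally definable it would be closed under surjective bounded morphisms (Goldblatt–Thomason).
The 5-cycle (worlds a,b,c,d,e with a→b→c→d→e→a) is intransitive. Mapping every world to a single reflexive point • is a surjective bounded morphism; the reflexive point is not intransitive (R••∧R•• but R••).
Hence intransitivity is not modally definable.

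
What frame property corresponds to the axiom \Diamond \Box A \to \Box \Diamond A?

Suppose ◇□A→□◇A is valid. Take Rxy, Rxz and set V(A)={w : Ryw}. Then □A at y so ◇□A at x, so □◇A at x, so ◇A at z, giving w with Rzw and Ryw.
Conversely, any frame satisfying \forall x \forall y \forall z (Rxy \wedge Rxz \to \exists w (Ryw \wedge Rzw)) validates the schema.
So the correspondent is convergence.

convergence: \forall x \forall y \forall z (Rxy \wedge Rxz \to \exists w (Ryw \wedge Rzw))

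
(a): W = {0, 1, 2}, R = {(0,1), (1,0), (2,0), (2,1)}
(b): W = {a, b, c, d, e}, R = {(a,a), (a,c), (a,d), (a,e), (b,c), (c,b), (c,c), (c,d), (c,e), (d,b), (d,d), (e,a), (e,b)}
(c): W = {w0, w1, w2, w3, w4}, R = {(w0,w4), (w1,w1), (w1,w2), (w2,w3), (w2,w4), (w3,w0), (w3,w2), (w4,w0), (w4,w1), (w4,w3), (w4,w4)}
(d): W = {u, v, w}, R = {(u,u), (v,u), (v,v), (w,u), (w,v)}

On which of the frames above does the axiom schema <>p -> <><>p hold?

(d)

Frame correspondent (Sahlqvist): forall x forall y (xRy -> exists w (y = w & x R^2 w)) — i.e. a generalized confluence (Geach) condition.
(a): fails — 0R1 but no w with 1=w and 0R²w.
(b): fails — eRb but no w with b=w and eR²w.
(c): fails — w3Rw0 but no w with w0=w and w3R²w.
(d): holds.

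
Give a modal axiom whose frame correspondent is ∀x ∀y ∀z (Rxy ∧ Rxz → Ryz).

This is the Euclidean property; the standard corresponding axiom is 5: ◇r → □◇r.
Suppose ◇r→□◇r is valid. Take Rxy, Rxz and set V(r)={y}. Then ◇r at x, so □◇r at x, so ◇r at z, so some w with Rzw has r; w=y, i.e. Rzy. By symmetry of the argument, Ryz.

◇r → □◇r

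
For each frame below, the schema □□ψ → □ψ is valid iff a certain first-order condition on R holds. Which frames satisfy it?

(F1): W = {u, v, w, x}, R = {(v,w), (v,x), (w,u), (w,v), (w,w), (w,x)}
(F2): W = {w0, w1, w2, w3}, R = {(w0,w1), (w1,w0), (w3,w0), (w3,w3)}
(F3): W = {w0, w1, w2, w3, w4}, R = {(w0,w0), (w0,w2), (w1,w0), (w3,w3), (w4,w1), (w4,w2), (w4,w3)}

(F1)

Frame correspondent (Sahlqvist): ∀x ∀y (Rxy → ∃z (Rxz ∧ Rzy)) — i.e. density.
(F1): ✓.
(F2): fails — Rw0w1 but no z with Rw0z and Rzw1.
(F3): fails — Rw4w1 but no z with Rw4z and Rzw1.
Valid on: (F1).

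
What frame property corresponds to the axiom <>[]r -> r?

symmetry: forall x forall y (Rxy -> Ryx)

This is frame-equivalent to r → □◇r (substitute ¬r for r and contrapose).
Suppose r→□◇r is valid. Take Rxy and set V(r)={x}. Then r at x, so □◇r at x, so ◇r at y, so some z with Ryz has r; z=x, i.e. Ryx.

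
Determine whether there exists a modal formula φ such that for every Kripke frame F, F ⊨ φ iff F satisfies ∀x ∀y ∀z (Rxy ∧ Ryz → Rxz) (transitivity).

Yes — defined by □q → □□q

This is a Sahlqvist condition; the 4 axiom □q → □□q defines it.
Suppose □q→□□q is valid. Take Rxy, Ryz and set V(q)={w : Rxw}. Then □q at x, so □□q at x, so □q at y, so q at z, i.e. Rxz.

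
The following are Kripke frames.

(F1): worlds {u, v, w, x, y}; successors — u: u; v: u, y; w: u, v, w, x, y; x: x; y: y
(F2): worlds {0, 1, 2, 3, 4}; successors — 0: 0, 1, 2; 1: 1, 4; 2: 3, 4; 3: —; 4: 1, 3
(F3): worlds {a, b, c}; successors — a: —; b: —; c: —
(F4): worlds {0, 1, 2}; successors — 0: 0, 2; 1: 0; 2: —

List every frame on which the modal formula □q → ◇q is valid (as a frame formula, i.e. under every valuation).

(F1)

Frame correspondent (Sahlqvist): ∀x ∃y Rxy — i.e. seriality.
(F1): holds.
(F2): fails — world 3 has no successor.
(F3): fails — world a has no successor.
(F4): fails — world 2 has no successor.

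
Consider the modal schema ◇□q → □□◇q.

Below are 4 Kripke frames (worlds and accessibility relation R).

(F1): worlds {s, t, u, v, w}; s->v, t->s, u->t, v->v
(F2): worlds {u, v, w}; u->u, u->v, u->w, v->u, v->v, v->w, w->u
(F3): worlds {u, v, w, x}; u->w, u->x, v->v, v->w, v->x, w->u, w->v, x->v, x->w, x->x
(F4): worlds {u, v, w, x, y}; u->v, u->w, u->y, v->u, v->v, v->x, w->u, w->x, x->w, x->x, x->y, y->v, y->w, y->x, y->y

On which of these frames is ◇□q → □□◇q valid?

(F2)

Frame correspondent (Sahlqvist): ∀x ∀y ∀z ((xRy ∧ xR²z) → ∃w (yRw ∧ zRw)) — i.e. a generalized confluence (Geach) condition.
(F1): fails — uRt, uR²s but no w* with tRw* and sRw*.
(F2): ✓.
(F3): fails — uRw, uR²u but no t with wRt and uRt.
(F4): fails — uRw, uR²u but no t with wRt and uRt.
Valid on: (F2).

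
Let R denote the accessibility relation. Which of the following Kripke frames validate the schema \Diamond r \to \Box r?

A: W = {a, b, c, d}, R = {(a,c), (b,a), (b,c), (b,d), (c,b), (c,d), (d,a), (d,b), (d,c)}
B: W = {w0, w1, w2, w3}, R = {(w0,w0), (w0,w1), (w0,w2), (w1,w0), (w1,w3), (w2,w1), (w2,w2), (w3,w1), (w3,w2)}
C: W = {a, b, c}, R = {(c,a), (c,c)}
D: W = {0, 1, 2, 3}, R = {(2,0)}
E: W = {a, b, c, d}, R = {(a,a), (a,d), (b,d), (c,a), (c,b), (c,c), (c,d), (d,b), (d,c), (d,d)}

This is the axiom for partial functionality; its first-order frame correspondent is \forall x \forall y \forall z (Rxy \wedge Rxz \to y = z).
A: fails — b sees both a and c.
B: fails — w0 sees both w0 and w1.
C: fails — c sees both a and c.
D: holds.
E: fails — a sees both a and d.

D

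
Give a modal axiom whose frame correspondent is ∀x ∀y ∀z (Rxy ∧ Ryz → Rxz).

A defining formula is □p → □□p (the 4 axiom).
Suppose □p→□□p is valid. Take Rxy, Ryz and set V(p)={w : Rxw}. Then □p at x, so □□p at x, so □p at y, so p at z, i.e. Rxz.

□p → □□p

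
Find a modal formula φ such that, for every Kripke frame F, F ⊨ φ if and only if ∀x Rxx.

□q → q

This is reflexivity; the standard corresponding axiom is T: □q → q.
Suppose □q→q is valid. At any x set V(q)={w : Rxw}. Then □q holds at x, so q holds at x, i.e. Rxx.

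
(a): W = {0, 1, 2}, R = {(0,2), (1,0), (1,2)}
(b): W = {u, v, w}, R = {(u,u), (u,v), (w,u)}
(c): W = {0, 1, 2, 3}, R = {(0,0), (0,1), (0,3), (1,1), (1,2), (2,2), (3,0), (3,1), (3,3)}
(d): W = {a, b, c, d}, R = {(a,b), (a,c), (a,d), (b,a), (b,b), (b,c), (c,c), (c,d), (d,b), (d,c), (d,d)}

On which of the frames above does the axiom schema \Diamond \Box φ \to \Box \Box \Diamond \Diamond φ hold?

The schema corresponds to a generalized confluence (Geach) condition: \forall x \forall y \forall z ((xRy \wedge x R^2 z) \to \exists w (yRw \wedge z R^2 w)).
(a): fails — 1R0, 1R²2 but no w with 0Rw and 2R²w.
(b): fails — uRu, uR²v but no t with uRt and vR²t.
(c): fails — 0R0, 0R²2 but no w with 0Rw and 2R²w.
(d): holds.
Valid on: (d).

(d)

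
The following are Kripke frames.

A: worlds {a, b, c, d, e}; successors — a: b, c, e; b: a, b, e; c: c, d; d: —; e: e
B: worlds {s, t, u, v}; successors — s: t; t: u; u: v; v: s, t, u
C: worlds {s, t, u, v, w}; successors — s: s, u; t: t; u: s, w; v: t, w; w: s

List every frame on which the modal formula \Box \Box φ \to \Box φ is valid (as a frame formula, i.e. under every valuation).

A

The schema corresponds to density: \forall x \forall y (Rxy \to \exists z (Rxz \wedge Rzy)).
A: holds.
B: fails — Ruv but no z with Ruz and Rzv.
C: fails — Ruw but no z with Ruz and Rzw.
Valid on: A.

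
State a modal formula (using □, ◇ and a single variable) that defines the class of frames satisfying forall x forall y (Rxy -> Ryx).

This is symmetry; the standard corresponding axiom is B: r → □◇r.

r → □◇r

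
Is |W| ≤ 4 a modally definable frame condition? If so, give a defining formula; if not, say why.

No — not modally definable

If a class were modally definable it would be closed under disjoint unions (Goldblatt–Thomason).
Any modal formula valid on each of 5 disjoint one-world frames is valid on their disjoint union (validity is preserved under disjoint unions). Each one-world frame has |W|=1≤4, but the union has |W|=5.
Hence having at most 4 worlds is not modally definable.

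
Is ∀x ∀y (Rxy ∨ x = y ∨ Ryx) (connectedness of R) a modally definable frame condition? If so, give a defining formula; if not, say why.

No

If a class were modally definable it would be closed under disjoint unions (Goldblatt–Thomason).
Take 4 disjoint single-world reflexive frames: each is trivially connected, but their disjoint union has 4 worlds with no edge between distinct components, so it is not connected.
So the class is not modally definable.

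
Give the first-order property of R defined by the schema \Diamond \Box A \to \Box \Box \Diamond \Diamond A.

This is a Sahlqvist (Geach-type) schema ◇^1□^1A → □^2◇^2A.
Minimal-valuation argument: fix x; take any y with xR^1y and any z with xR^2z. Set V(A) to the set of worlds R-reachable from y in exactly 1 step. Then □^1A holds at y, so the antecedent holds at x; validity forces ◇^2A at z, giving a w with zR^2w and yR^1w.
First-order correspondent: \forall x \forall y \forall z ((xRy \wedge x R^2 z) \to \exists w (yRw \wedge z R^2 w)).

\forall x \forall y \forall z ((xRy \wedge x R^2 z) \to \exists w (yRw \wedge z R^2 w))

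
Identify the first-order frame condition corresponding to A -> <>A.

This schema is equivalent to the T axiom □A → A.
Its frame correspondent is reflexivity — forall x Rxx.

reflexivity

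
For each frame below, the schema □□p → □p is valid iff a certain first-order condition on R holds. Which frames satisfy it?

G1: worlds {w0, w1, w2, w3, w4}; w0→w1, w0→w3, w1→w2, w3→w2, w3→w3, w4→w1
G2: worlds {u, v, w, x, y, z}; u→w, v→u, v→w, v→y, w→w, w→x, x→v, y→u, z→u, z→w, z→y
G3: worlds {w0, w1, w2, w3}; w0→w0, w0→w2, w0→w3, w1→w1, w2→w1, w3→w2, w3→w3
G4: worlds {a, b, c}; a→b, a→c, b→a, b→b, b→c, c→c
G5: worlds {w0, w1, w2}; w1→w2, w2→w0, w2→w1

G3, G4

The schema corresponds to density: ∀x ∀y (Rxy → ∃z (Rxz ∧ Rzy)).
G1: fails — Rw1w2 but no z with Rw1z and Rzw2.
G2: fails — Rzy but no t with Rzt and Rty.
G3: condition met.
G4: condition met.
G5: fails — Rw1w2 but no z with Rw1z and Rzw2.
Valid on: G3, G4.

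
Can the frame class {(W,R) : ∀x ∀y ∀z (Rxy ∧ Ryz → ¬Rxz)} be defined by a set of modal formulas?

Modal frame validity is preserved under surjective bounded morphisms.
The 5-cycle (worlds s,t,u,v,w with s→t→u→v→w→s) is intransitive. Mapping every world to a single reflexive point • is a surjective bounded morphism; the reflexive point is not intransitive (R••∧R•• but R••).
Hence intransitivity is not modally definable.

Not definable by any modal formula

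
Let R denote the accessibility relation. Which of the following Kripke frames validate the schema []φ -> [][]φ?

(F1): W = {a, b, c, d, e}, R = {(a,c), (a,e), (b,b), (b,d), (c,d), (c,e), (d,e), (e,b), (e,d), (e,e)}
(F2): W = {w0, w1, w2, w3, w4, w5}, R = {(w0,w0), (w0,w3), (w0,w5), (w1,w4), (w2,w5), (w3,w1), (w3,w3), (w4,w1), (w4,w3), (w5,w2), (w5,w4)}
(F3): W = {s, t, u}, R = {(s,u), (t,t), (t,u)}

(F3)

The schema corresponds to transitivity: forall x forall y forall z (Rxy & Ryz -> Rxz).
(F1): fails — Rde and Reb but not Rdb.
(F2): fails — Rw5w2 and Rw2w5 but not Rw5w5.
(F3): condition met.
Valid on: (F3).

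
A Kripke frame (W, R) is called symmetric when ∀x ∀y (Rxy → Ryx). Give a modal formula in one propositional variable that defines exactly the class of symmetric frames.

A defining formula is r → □◇r (the B axiom).
Suppose r→□◇r is valid. Take Rxy and set V(r)={x}. Then r at x, so □◇r at x, so ◇r at y, so some z with Ryz has r; z=x, i.e. Ryx.

r → □◇r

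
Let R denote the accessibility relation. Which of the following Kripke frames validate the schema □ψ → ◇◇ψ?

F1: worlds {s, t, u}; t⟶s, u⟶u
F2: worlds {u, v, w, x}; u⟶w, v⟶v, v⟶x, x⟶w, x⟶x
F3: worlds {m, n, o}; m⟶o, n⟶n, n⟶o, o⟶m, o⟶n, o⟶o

F3

Frame correspondent (Sahlqvist): ∀x ∃w (xRw ∧ xR²w) — i.e. a generalized confluence (Geach) condition.
F1: fails — at s but no w with sRw and sR²w.
F2: fails — at u but no t with uRt and uR²t.
F3: holds.
Valid on: F3.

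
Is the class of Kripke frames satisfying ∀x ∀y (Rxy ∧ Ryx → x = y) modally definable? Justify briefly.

Not definable by any modal formula

Any modally definable frame class is closed under surjective bounded morphisms.
The 4-cycle (worlds 0,1,2,3 with 0→1→2→3→0) is antisymmetric. Sending even-indexed worlds to • and odd-indexed worlds to ∘ is a surjective bounded morphism onto the two-world frame with •↔∘, which is not antisymmetric.
So the class is not modally definable.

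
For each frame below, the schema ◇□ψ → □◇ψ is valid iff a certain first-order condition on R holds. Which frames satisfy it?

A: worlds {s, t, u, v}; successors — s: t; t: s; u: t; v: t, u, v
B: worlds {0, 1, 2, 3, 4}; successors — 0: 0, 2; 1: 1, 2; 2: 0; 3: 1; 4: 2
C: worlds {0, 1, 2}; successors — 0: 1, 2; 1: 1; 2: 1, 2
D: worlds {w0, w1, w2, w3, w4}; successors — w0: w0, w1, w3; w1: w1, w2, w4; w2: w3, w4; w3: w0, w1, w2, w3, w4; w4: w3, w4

This is the axiom for convergence; its first-order frame correspondent is ∀x ∀y ∀z (Rxy ∧ Rxz → ∃w (Ryw ∧ Rzw)).
A: fails — Rvv and Rvt but v and t have no common successor.
B: fails — R12 and R11 but 2 and 1 have no common successor.
C: ✓.
D: ✓.
Valid on: C, D.

C, D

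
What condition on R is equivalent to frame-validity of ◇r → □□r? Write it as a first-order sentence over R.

∀x ∀y ∀z ((xRy ∧ xR²z) → ∃w (y = w ∧ z = w))

This is a Sahlqvist (Geach-type) schema ◇^1□^0r → □^2◇^0r.
Minimal-valuation argument: fix x; take any y with xR^1y and any z with xR^2z. Set V(r) to the set of worlds R-reachable from y in exactly 0 steps. Then □^0r holds at y, so the antecedent holds at x; validity forces ◇^0r at z, giving a w with zR^0w and yR^0w.
First-order correspondent: ∀x ∀y ∀z ((xRy ∧ xR²z) → ∃w (y = w ∧ z = w)).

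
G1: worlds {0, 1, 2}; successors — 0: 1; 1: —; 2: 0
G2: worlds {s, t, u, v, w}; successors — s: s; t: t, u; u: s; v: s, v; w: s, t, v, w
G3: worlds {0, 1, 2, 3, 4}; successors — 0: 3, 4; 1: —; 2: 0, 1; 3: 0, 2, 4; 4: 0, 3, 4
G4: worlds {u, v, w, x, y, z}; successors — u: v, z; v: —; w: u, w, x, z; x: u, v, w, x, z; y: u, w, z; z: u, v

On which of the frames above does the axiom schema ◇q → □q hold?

G1

The schema corresponds to partial functionality: ∀x ∀y ∀z (Rxy ∧ Rxz → y = z).
G1: ✓.
G2: fails — t sees both t and u.
G3: fails — 0 sees both 3 and 4.
G4: fails — u sees both v and z.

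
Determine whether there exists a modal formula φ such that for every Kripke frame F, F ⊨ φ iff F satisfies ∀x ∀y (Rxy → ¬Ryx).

Modal frame validity is preserved under surjective bounded morphisms.
The 4-cycle (worlds a,b,c,d with a→b→c→d→a) is asymmetric. Mapping every world to a single reflexive point • is a surjective bounded morphism, and the reflexive point is not asymmetric (R•• but asymmetry requires ¬R••).
So no modal formula (or set of formulas) defines exactly the asymmetric frames.

No — not modally definable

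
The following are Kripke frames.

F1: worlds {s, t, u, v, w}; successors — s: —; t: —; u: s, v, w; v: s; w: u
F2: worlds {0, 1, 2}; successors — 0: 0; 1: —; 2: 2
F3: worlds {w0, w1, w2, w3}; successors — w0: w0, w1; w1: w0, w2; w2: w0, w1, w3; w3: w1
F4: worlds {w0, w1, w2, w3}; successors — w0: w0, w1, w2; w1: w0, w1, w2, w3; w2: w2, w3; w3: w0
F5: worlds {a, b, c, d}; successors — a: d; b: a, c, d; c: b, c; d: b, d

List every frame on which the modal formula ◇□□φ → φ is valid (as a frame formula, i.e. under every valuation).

F2, F5

Frame correspondent (Sahlqvist): ∀x ∀y (xRy → ∃w (yR²w ∧ x = w)) — i.e. a generalized confluence (Geach) condition.
F1: fails — uRs but no w* with sR²w* and u=w*.
F2: ✓.
F3: fails — w2Rw1 but no w with w1R²w and w2=w.
F4: fails — w1Rw2 but no w with w2R²w and w1=w.
F5: ✓.
Valid on: F2, F5.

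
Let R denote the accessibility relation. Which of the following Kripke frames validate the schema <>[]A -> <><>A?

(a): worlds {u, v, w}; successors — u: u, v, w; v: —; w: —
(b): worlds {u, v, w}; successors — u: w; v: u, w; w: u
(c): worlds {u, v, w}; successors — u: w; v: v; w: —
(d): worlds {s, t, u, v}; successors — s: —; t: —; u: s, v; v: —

The schema corresponds to a generalized confluence (Geach) condition: forall x forall y (xRy -> exists w (yRw & x R^2 w)).
(a): fails — uRv but no t with vRt and uR²t.
(b): condition met.
(c): fails — uRw but no t with wRt and uR²t.
(d): fails — uRs but no w with sRw and uR²w.
Valid on: (b).

(b)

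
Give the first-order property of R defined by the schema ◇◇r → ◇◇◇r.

∀x ∀y (xR²y → ∃w (y = w ∧ xR³w))

This is a Sahlqvist (Geach-type) schema ◇^2□^0r → □^0◇^3r.
Minimal-valuation argument: fix x; take any y with xR^2y and any z with xR^0z. Set V(r) to the set of worlds R-reachable from y in exactly 0 steps. Then □^0r holds at y, so the antecedent holds at x; validity forces ◇^3r at z, giving a w with zR^3w and yR^0w.
First-order correspondent: ∀x ∀y (xR²y → ∃w (y = w ∧ xR³w)).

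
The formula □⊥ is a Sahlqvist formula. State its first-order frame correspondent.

emptiness of R

□⊥ is valid iff no world has any successor (otherwise □⊥ fails at any world with one).
The converse is a direct semantic check.
So the correspondent is emptiness of R.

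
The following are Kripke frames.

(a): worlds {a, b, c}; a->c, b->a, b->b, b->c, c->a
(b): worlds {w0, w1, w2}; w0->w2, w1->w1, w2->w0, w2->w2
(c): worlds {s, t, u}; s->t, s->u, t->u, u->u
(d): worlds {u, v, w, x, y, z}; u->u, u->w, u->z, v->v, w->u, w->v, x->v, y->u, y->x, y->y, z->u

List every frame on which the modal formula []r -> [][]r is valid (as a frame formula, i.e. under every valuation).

(c)

Frame correspondent (Sahlqvist): forall x forall y forall z (Rxy & Ryz -> Rxz) — i.e. transitivity.
(a): fails — Rac and Rca but not Raa.
(b): fails — Rw0w2 and Rw2w0 but not Rw0w0.
(c): condition met.
(d): fails — Ryx and Rxv but not Ryv.
Valid on: (c).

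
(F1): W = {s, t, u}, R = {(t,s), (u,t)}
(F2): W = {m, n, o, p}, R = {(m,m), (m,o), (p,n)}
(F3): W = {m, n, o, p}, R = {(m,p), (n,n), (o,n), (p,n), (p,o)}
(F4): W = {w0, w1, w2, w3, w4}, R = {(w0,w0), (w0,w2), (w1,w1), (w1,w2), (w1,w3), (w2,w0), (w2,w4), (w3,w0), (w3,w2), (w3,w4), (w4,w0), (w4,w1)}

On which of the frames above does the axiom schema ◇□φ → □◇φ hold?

(F3)

The schema corresponds to convergence: ∀x ∀y ∀z (Rxy ∧ Rxz → ∃w (Ryw ∧ Rzw)).
(F1): fails — Rts and Rts but s and s have no common successor.
(F2): fails — Rmo and Rmo but o and o have no common successor.
(F3): condition met.
(F4): fails — Rw1w2 and Rw1w1 but w2 and w1 have no common successor.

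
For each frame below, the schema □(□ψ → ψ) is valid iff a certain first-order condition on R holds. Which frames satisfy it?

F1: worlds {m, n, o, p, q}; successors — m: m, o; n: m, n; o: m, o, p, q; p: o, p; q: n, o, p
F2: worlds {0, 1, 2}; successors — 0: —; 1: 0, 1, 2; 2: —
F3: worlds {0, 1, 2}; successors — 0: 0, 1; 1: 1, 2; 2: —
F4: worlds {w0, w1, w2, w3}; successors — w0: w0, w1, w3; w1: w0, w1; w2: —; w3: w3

F4

The schema corresponds to shift-reflexivity: ∀x ∀y (Rxy → Ryy).
F1: fails — Roq but not Rqq.
F2: fails — R12 but not R22.
F3: fails — R12 but not R22.
F4: condition met.
Valid on: F4.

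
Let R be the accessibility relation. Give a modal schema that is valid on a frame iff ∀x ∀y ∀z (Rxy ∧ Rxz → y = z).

This is partial functionality; the standard corresponding axiom is CD: ◇p → □p.
Suppose ◇p→□p is valid. Take Rxy, Rxz and set V(p)={y}. Then ◇p at x, so □p at x, so p at z, i.e. z=y.

◇p → □p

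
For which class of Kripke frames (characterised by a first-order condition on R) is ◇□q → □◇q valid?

Convergence

Suppose ◇□q→□◇q is valid. Take Rxy, Rxz and set V(q)={w : Ryw}. Then □q at y so ◇□q at x, so □◇q at x, so ◇q at z, giving w with Rzw and Ryw.
Conversely, any frame satisfying ∀x ∀y ∀z (Rxy ∧ Rxz → ∃w (Ryw ∧ Rzw)) validates the schema.
So the correspondent is convergence.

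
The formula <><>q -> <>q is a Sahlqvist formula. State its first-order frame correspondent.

This is a form of the 4 axiom.
It corresponds to transitivity: forall x forall y forall z (Rxy & Ryz -> Rxz).

transitivity: forall x forall y forall z (Rxy & Ryz -> Rxz)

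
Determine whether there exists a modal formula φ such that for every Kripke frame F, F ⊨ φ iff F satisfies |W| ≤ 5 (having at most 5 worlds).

If a class were modally definable it would be closed under disjoint unions (Goldblatt–Thomason).
Any modal formula valid on each of 6 disjoint one-world frames is valid on their disjoint union (validity is preserved under disjoint unions). Each one-world frame has |W|=1≤5, but the union has |W|=6.
So no modal formula (or set of formulas) defines exactly the |W|≤5 frames.

No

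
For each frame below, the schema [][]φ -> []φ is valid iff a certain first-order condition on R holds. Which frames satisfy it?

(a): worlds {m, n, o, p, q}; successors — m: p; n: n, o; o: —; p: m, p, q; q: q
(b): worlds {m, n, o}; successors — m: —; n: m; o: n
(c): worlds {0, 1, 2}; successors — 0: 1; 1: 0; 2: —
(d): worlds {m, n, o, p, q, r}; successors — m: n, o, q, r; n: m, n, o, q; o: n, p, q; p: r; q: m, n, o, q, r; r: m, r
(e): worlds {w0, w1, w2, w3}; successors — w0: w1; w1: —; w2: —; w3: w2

This is the axiom for density; its first-order frame correspondent is forall x forall y (Rxy -> exists z (Rxz & Rzy)).
(a): satisfies the condition.
(b): fails — Rnm but no z with Rnz and Rzm.
(c): fails — R01 but no z with R0z and Rz1.
(d): fails — Rop but no z with Roz and Rzp.
(e): fails — Rw0w1 but no z with Rw0z and Rzw1.
Valid on: (a).

(a)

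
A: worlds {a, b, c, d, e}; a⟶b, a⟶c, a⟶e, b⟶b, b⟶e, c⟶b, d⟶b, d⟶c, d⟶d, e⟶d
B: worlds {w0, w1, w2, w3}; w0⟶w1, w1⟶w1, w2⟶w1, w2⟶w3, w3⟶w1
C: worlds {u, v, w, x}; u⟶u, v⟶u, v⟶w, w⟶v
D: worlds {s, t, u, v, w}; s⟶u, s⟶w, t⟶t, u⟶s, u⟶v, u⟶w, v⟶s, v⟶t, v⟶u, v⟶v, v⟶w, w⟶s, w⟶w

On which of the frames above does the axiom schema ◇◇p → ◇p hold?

B

The schema corresponds to transitivity: ∀x ∀y ∀z (Rxy ∧ Ryz → Rxz).
A: fails — Rae and Red but not Rad.
B: holds.
C: fails — Rvw and Rwv but not Rvv.
D: fails — Ruv and Rvt but not Rut.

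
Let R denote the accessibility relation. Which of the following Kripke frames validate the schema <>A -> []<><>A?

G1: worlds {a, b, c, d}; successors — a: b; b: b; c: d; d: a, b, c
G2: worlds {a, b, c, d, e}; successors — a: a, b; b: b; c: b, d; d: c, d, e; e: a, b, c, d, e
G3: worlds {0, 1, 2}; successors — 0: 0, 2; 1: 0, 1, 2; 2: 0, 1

This is the axiom for a generalized confluence (Geach) condition; its first-order frame correspondent is forall x forall y forall z ((xRy & xRz) -> exists w (y = w & z R^2 w)).
G1: fails — dRa, dRa but no w with a=w and aR²w.
G2: fails — aRa, aRb but no w with a=w and bR²w.
G3: condition met.
Valid on: G3.

G3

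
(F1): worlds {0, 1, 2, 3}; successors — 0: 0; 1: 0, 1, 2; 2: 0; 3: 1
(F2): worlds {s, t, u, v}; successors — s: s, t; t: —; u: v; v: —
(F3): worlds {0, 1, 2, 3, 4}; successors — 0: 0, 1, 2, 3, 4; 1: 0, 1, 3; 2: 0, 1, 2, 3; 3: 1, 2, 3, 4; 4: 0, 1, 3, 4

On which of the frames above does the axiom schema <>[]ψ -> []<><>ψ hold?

(F1), (F3)

The schema corresponds to a generalized confluence (Geach) condition: forall x forall y forall z ((xRy & xRz) -> exists w (yRw & z R^2 w)).
(F1): satisfies the condition.
(F2): fails — sRs, sRt but no w with sRw and tR²w.
(F3): satisfies the condition.
Valid on: (F1), (F3).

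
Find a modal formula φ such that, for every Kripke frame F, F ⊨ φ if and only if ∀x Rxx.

This is reflexivity; the standard corresponding axiom is T: □q → q.

□q → q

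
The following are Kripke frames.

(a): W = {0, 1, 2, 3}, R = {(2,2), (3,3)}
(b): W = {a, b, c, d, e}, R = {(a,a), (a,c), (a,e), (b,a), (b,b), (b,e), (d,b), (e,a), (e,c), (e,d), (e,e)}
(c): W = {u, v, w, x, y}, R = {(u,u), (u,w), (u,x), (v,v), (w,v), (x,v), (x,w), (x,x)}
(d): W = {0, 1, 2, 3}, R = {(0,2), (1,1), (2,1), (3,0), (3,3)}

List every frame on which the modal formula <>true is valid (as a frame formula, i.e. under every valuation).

(d)

Frame correspondent (Sahlqvist): forall x exists y Rxy — i.e. seriality.
(a): fails — world 0 has no successor.
(b): fails — world c has no successor.
(c): fails — world y has no successor.
(d): condition met.
Valid on: (d).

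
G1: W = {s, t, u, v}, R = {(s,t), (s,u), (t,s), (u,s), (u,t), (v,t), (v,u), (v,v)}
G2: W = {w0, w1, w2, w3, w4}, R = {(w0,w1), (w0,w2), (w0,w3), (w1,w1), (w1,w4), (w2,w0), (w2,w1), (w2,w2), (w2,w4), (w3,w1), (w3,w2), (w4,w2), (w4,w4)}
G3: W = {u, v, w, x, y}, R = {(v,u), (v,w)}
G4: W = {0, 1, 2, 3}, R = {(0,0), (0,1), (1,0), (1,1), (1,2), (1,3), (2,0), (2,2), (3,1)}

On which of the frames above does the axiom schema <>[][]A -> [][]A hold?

The schema corresponds to a generalized confluence (Geach) condition: forall x forall y forall z ((xRy & x R^2 z) -> exists w (y R^2 w & z = w)).
G1: fails — sRt, sR²s but no w with tR²w and s=w.
G2: fails — w0Rw1, w0R²w0 but no w with w1R²w and w0=w.
G3: ✓.
G4: fails — 1R2, 1R²3 but no w with 2R²w and 3=w.
Valid on: G3.

G3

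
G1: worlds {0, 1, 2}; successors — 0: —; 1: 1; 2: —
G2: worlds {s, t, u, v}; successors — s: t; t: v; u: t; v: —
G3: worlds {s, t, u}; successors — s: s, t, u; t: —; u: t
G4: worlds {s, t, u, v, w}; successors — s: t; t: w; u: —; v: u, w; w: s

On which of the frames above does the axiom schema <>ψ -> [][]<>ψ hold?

G1

Frame correspondent (Sahlqvist): forall x forall y forall z ((xRy & x R^2 z) -> exists w (y = w & zRw)) — i.e. a generalized confluence (Geach) condition.
G1: ✓.
G2: fails — sRt, sR²v but no w with t=w and vRw.
G3: fails — sRs, sR²t but no w with s=w and tRw.
G4: fails — sRt, sR²w but no w* with t=w* and wRw*.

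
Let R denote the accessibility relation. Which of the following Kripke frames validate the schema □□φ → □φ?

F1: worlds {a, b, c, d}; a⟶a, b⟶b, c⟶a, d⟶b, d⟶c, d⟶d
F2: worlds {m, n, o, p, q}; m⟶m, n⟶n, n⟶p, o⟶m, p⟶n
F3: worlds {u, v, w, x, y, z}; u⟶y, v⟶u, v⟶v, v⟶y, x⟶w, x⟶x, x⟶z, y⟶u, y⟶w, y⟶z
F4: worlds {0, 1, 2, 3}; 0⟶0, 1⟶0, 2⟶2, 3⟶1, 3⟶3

This is the axiom for density; its first-order frame correspondent is ∀x ∀y (Rxy → ∃z (Rxz ∧ Rzy)).
F1: satisfies the condition.
F2: satisfies the condition.
F3: fails — Ryw but no t with Ryt and Rtw.
F4: satisfies the condition.
Valid on: F1, F2, F4.

F1, F2, F4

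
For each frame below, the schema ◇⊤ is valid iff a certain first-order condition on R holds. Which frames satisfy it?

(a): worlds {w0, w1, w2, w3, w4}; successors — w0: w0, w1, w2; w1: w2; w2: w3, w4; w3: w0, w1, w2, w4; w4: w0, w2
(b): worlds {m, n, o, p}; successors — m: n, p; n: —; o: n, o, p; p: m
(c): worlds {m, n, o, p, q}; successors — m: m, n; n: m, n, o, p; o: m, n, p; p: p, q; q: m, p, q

(a), (c)

This is the axiom for seriality; its first-order frame correspondent is ∀x ∃y Rxy.
(a): condition met.
(b): fails — world n has no successor.
(c): condition met.
Valid on: (a), (c).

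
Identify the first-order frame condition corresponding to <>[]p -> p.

symmetry: forall x forall y (Rxy -> Ryx)

Replacing p by ¬p and contraposing gives the equivalent schema p → □◇p.
Suppose p→□◇p is valid. Take Rxy and set V(p)={x}. Then p at x, so □◇p at x, so ◇p at y, so some z with Ryz has p; z=x, i.e. Ryx.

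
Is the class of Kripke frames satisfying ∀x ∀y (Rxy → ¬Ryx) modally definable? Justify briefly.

Not modally definable

Any modally definable frame class is closed under surjective bounded morphisms.
The 5-cycle (worlds 0,1,2,3,4 with 0→1→2→3→4→0) is asymmetric. Mapping every world to a single reflexive point • is a surjective bounded morphism, and the reflexive point is not asymmetric (R•• but asymmetry requires ¬R••).
So the class is not modally definable.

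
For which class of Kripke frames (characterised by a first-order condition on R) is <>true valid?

◇⊤ holds at w iff w has a successor, so frame-validity of ◇⊤ is exactly seriality. Equivalently via □q → ◇q:
Suppose □q→◇q is valid. At any x set V(q)=W. Then □q at x, so ◇q at x, so x has a successor.
The converse is a direct semantic check.
Frame condition: forall x exists y Rxy.

seriality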